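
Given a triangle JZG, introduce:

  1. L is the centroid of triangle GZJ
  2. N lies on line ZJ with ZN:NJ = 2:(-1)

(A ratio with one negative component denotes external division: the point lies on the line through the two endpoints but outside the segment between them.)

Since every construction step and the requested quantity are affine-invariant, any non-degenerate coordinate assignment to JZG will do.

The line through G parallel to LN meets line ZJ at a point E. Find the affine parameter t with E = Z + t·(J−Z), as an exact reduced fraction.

Choose coordinates J = (0, 0), Z = (1, 0), G = (0, 1).
1. L is the centroid of triangle GZJ ⇒ L = (1/3, 1/3)
2. N lies on line ZJ with ZN:NJ = 2:(-1) ⇒ N = (-1, 0)
through G parallel to LN: direction (-4/3, -1/3); meets ZJ at E = (-4, 0)
E = Z + t·(J−Z) with t = 5

t = 5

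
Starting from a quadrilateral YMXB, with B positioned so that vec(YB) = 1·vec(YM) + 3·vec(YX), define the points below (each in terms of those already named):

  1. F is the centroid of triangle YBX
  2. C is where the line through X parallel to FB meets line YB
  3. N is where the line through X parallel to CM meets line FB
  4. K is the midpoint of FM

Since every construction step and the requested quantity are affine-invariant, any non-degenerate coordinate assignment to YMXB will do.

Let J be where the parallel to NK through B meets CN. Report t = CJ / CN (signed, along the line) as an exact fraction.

Choose coordinates Y = (0, 0), M = (1, 0), X = (0, 1), B = (1, 3).
1. F is the centroid of triangle YBX ⇒ F = (1/3, 4/3)
2. C is where the line through X parallel to FB meets line YB ⇒ C = (2, 6)
3. N is where the line through X parallel to CM meets line FB ⇒ N = (-1/7, 1/7)
4. K is the midpoint of FM ⇒ K = (2/3, 2/3)
through B parallel to NK: direction (17/21, 11/21); meets CN at J = (116/133, 388/133)
J = C + t·(N−C) with t = 10/19

t = 10/19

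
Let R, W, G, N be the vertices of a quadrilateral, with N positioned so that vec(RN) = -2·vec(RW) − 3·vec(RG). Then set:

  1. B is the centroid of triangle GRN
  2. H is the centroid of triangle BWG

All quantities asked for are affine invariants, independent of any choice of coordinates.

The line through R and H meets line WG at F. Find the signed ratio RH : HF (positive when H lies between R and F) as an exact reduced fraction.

RH:HF = 2/7

Choose coordinates R = (0, 0), W = (1, 0), G = (0, 1), N = (-2, -3).
1. B is the centroid of triangle GRN ⇒ B = (-2/3, -2/3)
2. H is the centroid of triangle BWG ⇒ H = (1/9, 1/9)
line RH meets WG at F = (1/2, 1/2)
H = R + t·(F−R) with t = 2/9, so RH:HF = 2/9:7/9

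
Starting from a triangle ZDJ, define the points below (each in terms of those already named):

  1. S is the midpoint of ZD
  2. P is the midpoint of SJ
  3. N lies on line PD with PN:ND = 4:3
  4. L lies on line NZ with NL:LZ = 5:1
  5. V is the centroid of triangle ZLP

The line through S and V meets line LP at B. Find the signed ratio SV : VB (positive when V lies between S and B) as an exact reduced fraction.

SV:VB = -101/8

Work in coordinates with Z = (0, 0), D = (1, 0), J = (0, 1).
1. S is the midpoint of ZD ⇒ S = (1/2, 0)
2. P is the midpoint of SJ ⇒ P = (1/4, 1/2)
3. N lies on line PD with PN:ND = 4:3 ⇒ N = (19/28, 3/14)
4. L lies on line NZ with NL:LZ = 5:1 ⇒ L = (19/168, 1/28)
5. V is the centroid of triangle ZLP ⇒ V = (61/504, 5/28)
line SV meets LP at B = (2563/16968, 465/2828)
V = S + t·(B−S) with t = 101/93, so SV:VB = 101/93:-8/93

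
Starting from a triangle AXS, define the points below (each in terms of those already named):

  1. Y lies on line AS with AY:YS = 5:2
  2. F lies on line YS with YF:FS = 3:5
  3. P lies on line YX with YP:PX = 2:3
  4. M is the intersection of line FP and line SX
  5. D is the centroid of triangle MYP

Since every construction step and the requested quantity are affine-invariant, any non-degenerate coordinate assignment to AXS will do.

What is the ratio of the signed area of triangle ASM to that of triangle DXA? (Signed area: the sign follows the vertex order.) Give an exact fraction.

[ASM]:[DXA] = -42/11

Set A = (0, 0), X = (1, 0), S = (0, 1); any affine frame gives the same invariant.
1. Y lies on line AS with AY:YS = 5:2 ⇒ Y = (0, 5/7)
2. F lies on line YS with YF:FS = 3:5 ⇒ F = (0, 23/28)
3. P lies on line YX with YP:PX = 2:3 ⇒ P = (2/5, 3/7)
4. M is the intersection of line FP and line SX ⇒ M = (10, -9)
5. D is the centroid of triangle MYP ⇒ D = (52/15, -55/21)
2·[ASM] = -10, 2·[DXA] = 55/21
[ASM]:[DXA] = -10:55/21 = -42/11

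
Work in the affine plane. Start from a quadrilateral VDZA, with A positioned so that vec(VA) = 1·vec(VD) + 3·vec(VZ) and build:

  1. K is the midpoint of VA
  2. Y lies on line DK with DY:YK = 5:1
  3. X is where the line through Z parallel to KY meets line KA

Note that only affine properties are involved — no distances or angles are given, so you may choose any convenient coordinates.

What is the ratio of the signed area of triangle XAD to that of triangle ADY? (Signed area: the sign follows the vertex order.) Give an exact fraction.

[XAD]:[ADY] = 2

Set V = (0, 0), D = (1, 0), Z = (0, 1), A = (1, 3); any affine frame gives the same invariant.
1. K is the midpoint of VA ⇒ K = (1/2, 3/2)
2. Y lies on line DK with DY:YK = 5:1 ⇒ Y = (7/12, 5/4)
3. X is where the line through Z parallel to KY meets line KA ⇒ X = (1/6, 1/2)
2·[XAD] = -5/2, 2·[ADY] = -5/4
[XAD]:[ADY] = -5/2:-5/4 = 2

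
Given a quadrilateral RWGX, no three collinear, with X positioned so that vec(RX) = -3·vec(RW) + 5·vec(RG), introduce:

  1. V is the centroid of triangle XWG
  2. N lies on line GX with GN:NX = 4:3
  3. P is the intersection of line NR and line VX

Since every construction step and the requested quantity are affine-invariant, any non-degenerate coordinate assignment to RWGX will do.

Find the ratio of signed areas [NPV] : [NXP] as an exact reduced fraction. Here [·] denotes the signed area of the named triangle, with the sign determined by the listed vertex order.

Choose coordinates R = (0, 0), W = (1, 0), G = (0, 1), X = (-3, 5).
1. V is the centroid of triangle XWG ⇒ V = (-2/3, 2)
2. N lies on line GX with GN:NX = 4:3 ⇒ N = (-12/7, 23/7)
3. P is the intersection of line NR and line VX ⇒ P = (-96/53, 184/53)
2·[NPV] = -26/371, 2·[NXP] = -27/371
[NPV]:[NXP] = -26/371:-27/371 = 26/27

[NPV]:[NXP] = 26/27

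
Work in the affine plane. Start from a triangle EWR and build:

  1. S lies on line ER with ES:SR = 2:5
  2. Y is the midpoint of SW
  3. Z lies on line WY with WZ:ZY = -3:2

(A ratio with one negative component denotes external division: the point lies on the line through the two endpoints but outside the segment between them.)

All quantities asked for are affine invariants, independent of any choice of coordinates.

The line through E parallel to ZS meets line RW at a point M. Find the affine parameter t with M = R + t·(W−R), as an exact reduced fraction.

Choose coordinates E = (0, 0), W = (1, 0), R = (0, 1).
1. S lies on line ER with ES:SR = 2:5 ⇒ S = (0, 2/7)
2. Y is the midpoint of SW ⇒ Y = (1/2, 1/7)
3. Z lies on line WY with WZ:ZY = -3:2 ⇒ Z = (-1/2, 3/7)
through E parallel to ZS: direction (1/2, -1/7); meets RW at M = (7/5, -2/5)
M = R + t·(W−R) with t = 7/5

t = 7/5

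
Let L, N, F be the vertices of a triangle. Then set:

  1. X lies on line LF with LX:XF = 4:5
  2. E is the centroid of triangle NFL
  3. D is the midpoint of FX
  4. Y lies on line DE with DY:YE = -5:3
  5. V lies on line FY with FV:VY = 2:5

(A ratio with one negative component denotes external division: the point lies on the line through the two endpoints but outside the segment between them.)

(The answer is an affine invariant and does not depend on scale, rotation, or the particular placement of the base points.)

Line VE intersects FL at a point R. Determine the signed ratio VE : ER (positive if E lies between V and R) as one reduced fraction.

VE:ER = -2/7

Assign L = (0, 0), N = (1, 0), F = (0, 1) — the answer is frame-independent, so this choice is without loss of generality.
1. X lies on line LF with LX:XF = 4:5 ⇒ X = (0, 4/9)
2. E is the centroid of triangle NFL ⇒ E = (1/3, 1/3)
3. D is the midpoint of FX ⇒ D = (0, 13/18)
4. Y lies on line DE with DY:YE = -5:3 ⇒ Y = (5/6, -1/4)
5. V lies on line FY with FV:VY = 2:5 ⇒ V = (5/21, 9/14)
line VE meets FL at R = (0, 17/12)
E = V + t·(R−V) with t = -2/5, so VE:ER = -2/5:7/5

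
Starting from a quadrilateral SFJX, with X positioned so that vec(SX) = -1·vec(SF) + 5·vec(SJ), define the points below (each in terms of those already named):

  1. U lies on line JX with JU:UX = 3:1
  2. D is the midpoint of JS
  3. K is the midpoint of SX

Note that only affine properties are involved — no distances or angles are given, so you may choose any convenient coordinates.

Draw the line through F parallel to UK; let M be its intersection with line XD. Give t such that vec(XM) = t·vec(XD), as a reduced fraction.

t = 14/3

Work in coordinates with S = (0, 0), F = (1, 0), J = (0, 1), X = (-1, 5).
1. U lies on line JX with JU:UX = 3:1 ⇒ U = (-3/4, 4)
2. D is the midpoint of JS ⇒ D = (0, 1/2)
3. K is the midpoint of SX ⇒ K = (-1/2, 5/2)
through F parallel to UK: direction (1/4, -3/2); meets XD at M = (11/3, -16)
M = X + t·(D−X) with t = 14/3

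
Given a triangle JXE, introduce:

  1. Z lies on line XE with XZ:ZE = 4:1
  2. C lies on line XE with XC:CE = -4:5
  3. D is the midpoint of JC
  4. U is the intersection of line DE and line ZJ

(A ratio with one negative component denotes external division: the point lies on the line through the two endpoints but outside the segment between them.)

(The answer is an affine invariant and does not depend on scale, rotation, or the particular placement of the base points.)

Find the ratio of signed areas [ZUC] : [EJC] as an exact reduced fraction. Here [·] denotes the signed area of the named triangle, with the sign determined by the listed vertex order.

Assign J = (0, 0), X = (1, 0), E = (0, 1) — the answer is frame-independent, so this choice is without loss of generality.
1. Z lies on line XE with XZ:ZE = 4:1 ⇒ Z = (1/5, 4/5)
2. C lies on line XE with XC:CE = -4:5 ⇒ C = (5, -4)
3. D is the midpoint of JC ⇒ D = (5/2, -2)
4. U is the intersection of line DE and line ZJ ⇒ U = (5/26, 10/13)
2·[ZUC] = 12/65, 2·[EJC] = 5
[ZUC]:[EJC] = 12/65:5 = 12/325

[ZUC]:[EJC] = 12/325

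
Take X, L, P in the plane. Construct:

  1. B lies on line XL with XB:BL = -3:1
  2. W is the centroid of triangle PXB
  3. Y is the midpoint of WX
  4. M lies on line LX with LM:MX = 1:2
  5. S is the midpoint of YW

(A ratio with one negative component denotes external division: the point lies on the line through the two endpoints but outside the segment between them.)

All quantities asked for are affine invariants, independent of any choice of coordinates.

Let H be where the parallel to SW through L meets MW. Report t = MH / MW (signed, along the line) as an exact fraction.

Assign X = (0, 0), L = (1, 0), P = (0, 1) — the answer is frame-independent, so this choice is without loss of generality.
1. B lies on line XL with XB:BL = -3:1 ⇒ B = (3/2, 0)
2. W is the centroid of triangle PXB ⇒ W = (1/2, 1/3)
3. Y is the midpoint of WX ⇒ Y = (1/4, 1/6)
4. M lies on line LX with LM:MX = 1:2 ⇒ M = (2/3, 0)
5. S is the midpoint of YW ⇒ S = (3/8, 1/4)
through L parallel to SW: direction (1/8, 1/12); meets MW at H = (3/4, -1/6)
H = M + t·(W−M) with t = -1/2

t = -1/2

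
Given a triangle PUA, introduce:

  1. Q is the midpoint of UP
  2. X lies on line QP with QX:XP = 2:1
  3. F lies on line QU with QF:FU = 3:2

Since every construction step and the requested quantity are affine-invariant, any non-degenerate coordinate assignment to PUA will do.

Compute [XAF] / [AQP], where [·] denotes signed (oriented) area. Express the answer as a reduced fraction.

Choose coordinates P = (0, 0), U = (1, 0), A = (0, 1).
1. Q is the midpoint of UP ⇒ Q = (1/2, 0)
2. X lies on line QP with QX:XP = 2:1 ⇒ X = (1/6, 0)
3. F lies on line QU with QF:FU = 3:2 ⇒ F = (4/5, 0)
2·[XAF] = -19/30, 2·[AQP] = -1/2
[XAF]:[AQP] = -19/30:-1/2 = 19/15

[XAF]:[AQP] = 19/15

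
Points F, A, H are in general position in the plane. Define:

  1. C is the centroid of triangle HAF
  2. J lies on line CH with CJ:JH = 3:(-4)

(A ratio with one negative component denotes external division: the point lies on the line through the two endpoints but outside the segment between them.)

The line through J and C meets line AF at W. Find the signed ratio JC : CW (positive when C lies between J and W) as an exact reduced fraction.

Assign F = (0, 0), A = (1, 0), H = (0, 1) — the answer is frame-independent, so this choice is without loss of generality.
1. C is the centroid of triangle HAF ⇒ C = (1/3, 1/3)
2. J lies on line CH with CJ:JH = 3:(-4) ⇒ J = (4/3, -5/3)
line JC meets AF at W = (1/2, 0)
C = J + t·(W−J) with t = 6/5, so JC:CW = 6/5:-1/5

JC:CW = -6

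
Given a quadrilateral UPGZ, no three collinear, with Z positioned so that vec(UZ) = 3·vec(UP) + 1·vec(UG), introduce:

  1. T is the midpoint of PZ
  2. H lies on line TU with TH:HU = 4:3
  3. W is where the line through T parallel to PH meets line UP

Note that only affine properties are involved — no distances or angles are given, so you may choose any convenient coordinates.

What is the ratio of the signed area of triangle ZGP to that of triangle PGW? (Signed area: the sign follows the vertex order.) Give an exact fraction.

Assign U = (0, 0), P = (1, 0), G = (0, 1), Z = (3, 1) — the answer is frame-independent, so this choice is without loss of generality.
1. T is the midpoint of PZ ⇒ T = (2, 1/2)
2. H lies on line TU with TH:HU = 4:3 ⇒ H = (6/7, 3/14)
3. W is where the line through T parallel to PH meets line UP ⇒ W = (7/3, 0)
2·[ZGP] = 3, 2·[PGW] = -4/3
[ZGP]:[PGW] = 3:-4/3 = -9/4

[ZGP]:[PGW] = -9/4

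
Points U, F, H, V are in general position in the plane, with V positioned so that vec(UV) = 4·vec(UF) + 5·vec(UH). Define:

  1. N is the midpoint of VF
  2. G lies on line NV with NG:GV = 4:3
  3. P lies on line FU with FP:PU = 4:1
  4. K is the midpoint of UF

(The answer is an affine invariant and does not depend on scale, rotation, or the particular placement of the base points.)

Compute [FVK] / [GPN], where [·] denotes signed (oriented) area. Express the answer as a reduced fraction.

[FVK]:[GPN] = 35/16

Set U = (0, 0), F = (1, 0), H = (0, 1), V = (4, 5); any affine frame gives the same invariant.
1. N is the midpoint of VF ⇒ N = (5/2, 5/2)
2. G lies on line NV with NG:GV = 4:3 ⇒ G = (47/14, 55/14)
3. P lies on line FU with FP:PU = 4:1 ⇒ P = (1/5, 0)
4. K is the midpoint of UF ⇒ K = (1/2, 0)
2·[FVK] = 5/2, 2·[GPN] = 8/7
[FVK]:[GPN] = 5/2:8/7 = 35/16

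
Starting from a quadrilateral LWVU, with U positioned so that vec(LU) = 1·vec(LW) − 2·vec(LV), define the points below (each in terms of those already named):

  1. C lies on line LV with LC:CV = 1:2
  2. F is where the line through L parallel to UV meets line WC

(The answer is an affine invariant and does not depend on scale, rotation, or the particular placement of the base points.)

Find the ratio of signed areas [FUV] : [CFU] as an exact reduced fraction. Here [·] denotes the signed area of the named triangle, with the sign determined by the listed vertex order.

[FUV]:[CFU] = 4

Assign L = (0, 0), W = (1, 0), V = (0, 1), U = (1, -2) — the answer is frame-independent, so this choice is without loss of generality.
1. C lies on line LV with LC:CV = 1:2 ⇒ C = (0, 1/3)
2. F is where the line through L parallel to UV meets line WC ⇒ F = (-1/8, 3/8)
2·[FUV] = 1, 2·[CFU] = 1/4
[FUV]:[CFU] = 1:1/4 = 4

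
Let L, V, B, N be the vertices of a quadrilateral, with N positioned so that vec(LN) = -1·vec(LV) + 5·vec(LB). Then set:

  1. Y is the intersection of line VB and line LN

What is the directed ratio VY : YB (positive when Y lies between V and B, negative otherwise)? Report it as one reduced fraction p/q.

Assign L = (0, 0), V = (1, 0), B = (0, 1), N = (-1, 5) — the answer is frame-independent, so this choice is without loss of generality.
1. Y is the intersection of line VB and line LN ⇒ Y = (-1/4, 5/4)
Y = V + t·(B−V) with t = 5/4, so VY:YB = t:(1−t) = 5/4:-1/4

VY:YB = -5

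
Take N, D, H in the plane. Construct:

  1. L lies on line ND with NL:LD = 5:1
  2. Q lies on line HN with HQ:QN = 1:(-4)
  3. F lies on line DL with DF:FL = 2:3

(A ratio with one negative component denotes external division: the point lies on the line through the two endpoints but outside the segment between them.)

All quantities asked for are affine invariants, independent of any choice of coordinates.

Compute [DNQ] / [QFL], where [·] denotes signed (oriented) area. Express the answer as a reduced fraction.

[DNQ]:[QFL] = 10

Choose coordinates N = (0, 0), D = (1, 0), H = (0, 1).
1. L lies on line ND with NL:LD = 5:1 ⇒ L = (5/6, 0)
2. Q lies on line HN with HQ:QN = 1:(-4) ⇒ Q = (0, 4/3)
3. F lies on line DL with DF:FL = 2:3 ⇒ F = (14/15, 0)
2·[DNQ] = -4/3, 2·[QFL] = -2/15
[DNQ]:[QFL] = -4/3:-2/15 = 10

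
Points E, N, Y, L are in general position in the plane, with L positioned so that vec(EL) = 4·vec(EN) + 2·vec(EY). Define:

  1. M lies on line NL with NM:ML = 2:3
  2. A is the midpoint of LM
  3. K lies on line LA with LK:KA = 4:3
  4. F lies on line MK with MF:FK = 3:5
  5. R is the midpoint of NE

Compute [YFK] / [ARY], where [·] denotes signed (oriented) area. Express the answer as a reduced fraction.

Set E = (0, 0), N = (1, 0), Y = (0, 1), L = (4, 2); any affine frame gives the same invariant.
1. M lies on line NL with NM:ML = 2:3 ⇒ M = (11/5, 4/5)
2. A is the midpoint of LM ⇒ A = (31/10, 7/5)
3. K lies on line LA with LK:KA = 4:3 ⇒ K = (122/35, 58/35)
4. F lies on line MK with MF:FK = 3:5 ⇒ F = (751/280, 157/140)
5. R is the midpoint of NE ⇒ R = (1/2, 0)
2·[YFK] = 75/56, 2·[ARY] = -33/10
[YFK]:[ARY] = 75/56:-33/10 = -125/308

[YFK]:[ARY] = -125/308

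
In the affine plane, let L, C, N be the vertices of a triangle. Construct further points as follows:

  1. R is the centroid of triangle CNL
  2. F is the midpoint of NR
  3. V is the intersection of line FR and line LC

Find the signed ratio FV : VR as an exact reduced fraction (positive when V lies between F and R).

Set L = (0, 0), C = (1, 0), N = (0, 1); any affine frame gives the same invariant.
1. R is the centroid of triangle CNL ⇒ R = (1/3, 1/3)
2. F is the midpoint of NR ⇒ F = (1/6, 2/3)
3. V is the intersection of line FR and line LC ⇒ V = (1/2, 0)
V = F + t·(R−F) with t = 2, so FV:VR = t:(1−t) = 2:-1

FV:VR = -2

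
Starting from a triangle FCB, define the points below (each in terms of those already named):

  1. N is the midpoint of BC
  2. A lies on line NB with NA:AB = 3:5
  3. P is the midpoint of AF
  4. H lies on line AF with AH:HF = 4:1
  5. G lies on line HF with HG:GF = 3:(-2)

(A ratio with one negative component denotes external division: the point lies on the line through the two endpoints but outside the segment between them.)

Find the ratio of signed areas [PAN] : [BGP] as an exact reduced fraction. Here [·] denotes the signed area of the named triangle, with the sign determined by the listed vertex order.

Assign F = (0, 0), C = (1, 0), B = (0, 1) — the answer is frame-independent, so this choice is without loss of generality.
1. N is the midpoint of BC ⇒ N = (1/2, 1/2)
2. A lies on line NB with NA:AB = 3:5 ⇒ A = (5/16, 11/16)
3. P is the midpoint of AF ⇒ P = (5/32, 11/32)
4. H lies on line AF with AH:HF = 4:1 ⇒ H = (1/16, 11/80)
5. G lies on line HF with HG:GF = 3:(-2) ⇒ G = (-1/8, -11/40)
2·[PAN] = -3/32, 2·[BGP] = 9/32
[PAN]:[BGP] = -3/32:9/32 = -1/3

[PAN]:[BGP] = -1/3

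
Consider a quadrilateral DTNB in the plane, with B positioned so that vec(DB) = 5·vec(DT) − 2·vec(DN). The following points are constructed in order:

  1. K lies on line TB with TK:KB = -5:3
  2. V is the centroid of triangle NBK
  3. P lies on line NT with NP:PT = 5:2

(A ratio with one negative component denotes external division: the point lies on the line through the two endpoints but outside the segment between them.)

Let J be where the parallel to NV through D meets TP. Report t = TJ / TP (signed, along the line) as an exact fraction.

Work in coordinates with D = (0, 0), T = (1, 0), N = (0, 1), B = (5, -2).
1. K lies on line TB with TK:KB = -5:3 ⇒ K = (11, -5)
2. V is the centroid of triangle NBK ⇒ V = (16/3, -2)
3. P lies on line NT with NP:PT = 5:2 ⇒ P = (5/7, 2/7)
through D parallel to NV: direction (16/3, -3); meets TP at J = (16/7, -9/7)
J = T + t·(P−T) with t = -9/2

t = -9/2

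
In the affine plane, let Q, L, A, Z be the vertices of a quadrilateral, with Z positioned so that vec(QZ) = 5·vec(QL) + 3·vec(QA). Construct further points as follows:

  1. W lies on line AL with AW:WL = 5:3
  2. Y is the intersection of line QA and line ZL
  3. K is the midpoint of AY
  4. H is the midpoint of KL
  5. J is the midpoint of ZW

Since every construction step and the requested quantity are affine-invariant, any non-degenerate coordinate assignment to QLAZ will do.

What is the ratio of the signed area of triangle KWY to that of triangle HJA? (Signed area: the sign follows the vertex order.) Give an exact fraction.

Work in coordinates with Q = (0, 0), L = (1, 0), A = (0, 1), Z = (5, 3).
1. W lies on line AL with AW:WL = 5:3 ⇒ W = (5/8, 3/8)
2. Y is the intersection of line QA and line ZL ⇒ Y = (0, -3/4)
3. K is the midpoint of AY ⇒ K = (0, 1/8)
4. H is the midpoint of KL ⇒ H = (1/2, 1/16)
5. J is the midpoint of ZW ⇒ J = (45/16, 27/16)
2·[KWY] = -35/64, 2·[HJA] = 763/256
[KWY]:[HJA] = -35/64:763/256 = -20/109

[KWY]:[HJA] = -20/109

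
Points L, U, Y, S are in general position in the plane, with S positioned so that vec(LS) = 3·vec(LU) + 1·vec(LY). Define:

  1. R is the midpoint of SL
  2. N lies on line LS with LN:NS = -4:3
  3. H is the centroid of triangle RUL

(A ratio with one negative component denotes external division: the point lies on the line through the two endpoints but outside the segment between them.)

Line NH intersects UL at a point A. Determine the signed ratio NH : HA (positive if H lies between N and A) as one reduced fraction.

NH:HA = 23

Work in coordinates with L = (0, 0), U = (1, 0), Y = (0, 1), S = (3, 1).
1. R is the midpoint of SL ⇒ R = (3/2, 1/2)
2. N lies on line LS with LN:NS = -4:3 ⇒ N = (12, 4)
3. H is the centroid of triangle RUL ⇒ H = (5/6, 1/6)
line NH meets UL at A = (8/23, 0)
H = N + t·(A−N) with t = 23/24, so NH:HA = 23/24:1/24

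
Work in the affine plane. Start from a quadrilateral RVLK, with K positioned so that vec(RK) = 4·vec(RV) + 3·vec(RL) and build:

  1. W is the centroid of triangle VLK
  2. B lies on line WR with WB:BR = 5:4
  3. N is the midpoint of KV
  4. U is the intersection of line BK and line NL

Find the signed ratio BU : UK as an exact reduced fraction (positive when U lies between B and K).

BU:UK = 25/54

Assign R = (0, 0), V = (1, 0), L = (0, 1), K = (4, 3) — the answer is frame-independent, so this choice is without loss of generality.
1. W is the centroid of triangle VLK ⇒ W = (5/3, 4/3)
2. B lies on line WR with WB:BR = 5:4 ⇒ B = (20/27, 16/27)
3. N is the midpoint of KV ⇒ N = (5/2, 3/2)
4. U is the intersection of line BK and line NL ⇒ U = (140/79, 107/79)
U = B + t·(K−B) with t = 25/79, so BU:UK = t:(1−t) = 25/79:54/79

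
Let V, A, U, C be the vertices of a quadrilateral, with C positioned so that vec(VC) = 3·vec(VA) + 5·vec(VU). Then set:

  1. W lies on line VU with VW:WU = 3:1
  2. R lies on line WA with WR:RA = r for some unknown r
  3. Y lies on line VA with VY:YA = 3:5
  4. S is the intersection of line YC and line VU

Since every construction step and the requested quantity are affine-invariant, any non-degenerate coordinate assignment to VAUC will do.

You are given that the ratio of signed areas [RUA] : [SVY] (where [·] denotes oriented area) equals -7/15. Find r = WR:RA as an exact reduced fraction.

Choose coordinates V = (0, 0), A = (1, 0), U = (0, 1), C = (3, 5).
1. W lies on line VU with VW:WU = 3:1 ⇒ W = (0, 3/4)
2. With WR:RA = r, write λ = r/(r+1) so R = W + λ·(A−W); R is affine-linear in λ
3. Y lies on line VA with VY:YA = 3:5 ⇒ Y = (3/8, 0)
4. S is the intersection of line YC and line VU ⇒ S = (0, -5/7)
Every point depending on R is an affine combination of R and λ-independent points, so each such coordinate is linear in λ; the λ² term in each signed area is a multiple of (A−W)×(A−W) = 0, so 2·[RUA] and 2·[SVY] are each linear in λ. Evaluating at λ=0 and λ=1:
  2·[RUA] = 1/4·λ − 1/4,   2·[SVY] = -15/56
So [RUA]:[SVY] = (1/4·λ − 1/4) / (-15/56). Setting this equal to -7/15:
  1/4·λ − 1/4 = -7/15·(-15/56)  ⇒  λ = 3/2
Then r = λ/(1−λ) = (3/2)/(-1/2) = -3. Check: with r = -3, R = (3/2, -3/8) and [RUA]:[SVY] = -7/15 as required.

r = -3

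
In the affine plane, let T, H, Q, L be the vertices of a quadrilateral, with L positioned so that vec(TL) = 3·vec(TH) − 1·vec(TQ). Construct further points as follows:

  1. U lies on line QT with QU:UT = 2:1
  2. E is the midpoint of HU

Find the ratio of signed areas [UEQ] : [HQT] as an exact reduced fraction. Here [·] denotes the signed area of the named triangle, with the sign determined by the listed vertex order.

Assign T = (0, 0), H = (1, 0), Q = (0, 1), L = (3, -1) — the answer is frame-independent, so this choice is without loss of generality.
1. U lies on line QT with QU:UT = 2:1 ⇒ U = (0, 1/3)
2. E is the midpoint of HU ⇒ E = (1/2, 1/6)
2·[UEQ] = 1/3, 2·[HQT] = 1
[UEQ]:[HQT] = 1/3:1 = 1/3

[UEQ]:[HQT] = 1/3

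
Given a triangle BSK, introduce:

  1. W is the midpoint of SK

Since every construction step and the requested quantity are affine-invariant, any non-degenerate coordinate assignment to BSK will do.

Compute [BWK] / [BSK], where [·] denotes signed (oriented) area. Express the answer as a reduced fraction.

[BWK]:[BSK] = 1/2

Work in coordinates with B = (0, 0), S = (1, 0), K = (0, 1).
1. W is the midpoint of SK ⇒ W = (1/2, 1/2)
2·[BWK] = 1/2, 2·[BSK] = 1
[BWK]:[BSK] = 1/2:1 = 1/2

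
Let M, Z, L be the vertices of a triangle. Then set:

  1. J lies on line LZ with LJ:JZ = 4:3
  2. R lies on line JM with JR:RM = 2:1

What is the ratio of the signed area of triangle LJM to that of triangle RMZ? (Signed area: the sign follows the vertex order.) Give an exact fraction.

Choose coordinates M = (0, 0), Z = (1, 0), L = (0, 1).
1. J lies on line LZ with LJ:JZ = 4:3 ⇒ J = (4/7, 3/7)
2. R lies on line JM with JR:RM = 2:1 ⇒ R = (4/21, 1/7)
2·[LJM] = -4/7, 2·[RMZ] = 1/7
[LJM]:[RMZ] = -4/7:1/7 = -4

[LJM]:[RMZ] = -4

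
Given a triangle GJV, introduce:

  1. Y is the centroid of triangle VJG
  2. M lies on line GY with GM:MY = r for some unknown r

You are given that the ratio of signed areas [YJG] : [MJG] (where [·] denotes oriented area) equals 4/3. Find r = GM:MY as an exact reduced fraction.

r = 3

Work in coordinates with G = (0, 0), J = (1, 0), V = (0, 1).
1. Y is the centroid of triangle VJG ⇒ Y = (1/3, 1/3)
2. With GM:MY = r, write λ = r/(r+1) so M = G + λ·(Y−G); M is affine-linear in λ
Every point depending on M is an affine combination of M and λ-independent points, so each such coordinate is linear in λ; the λ² term in each signed area is a multiple of (Y−G)×(Y−G) = 0, so 2·[YJG] and 2·[MJG] are each linear in λ. Evaluating at λ=0 and λ=1:
  2·[YJG] = -1/3,   2·[MJG] = -1/3·λ
So [YJG]:[MJG] = (-1/3) / (-1/3·λ). Setting this equal to 4/3:
  -1/3 = 4/3·(-1/3·λ)  ⇒  λ = 3/4
Then r = λ/(1−λ) = (3/4)/(1/4) = 3. Check: with r = 3, M = (1/4, 1/4) and [YJG]:[MJG] = 4/3 as required.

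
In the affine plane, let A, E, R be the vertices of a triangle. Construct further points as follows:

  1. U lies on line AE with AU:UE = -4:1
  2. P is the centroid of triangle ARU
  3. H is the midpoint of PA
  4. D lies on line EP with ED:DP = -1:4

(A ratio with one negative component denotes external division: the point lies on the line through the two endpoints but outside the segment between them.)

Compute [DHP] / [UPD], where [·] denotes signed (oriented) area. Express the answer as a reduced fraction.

[DHP]:[UPD] = -3/2

Work in coordinates with A = (0, 0), E = (1, 0), R = (0, 1).
1. U lies on line AE with AU:UE = -4:1 ⇒ U = (4/3, 0)
2. P is the centroid of triangle ARU ⇒ P = (4/9, 1/3)
3. H is the midpoint of PA ⇒ H = (2/9, 1/6)
4. D lies on line EP with ED:DP = -1:4 ⇒ D = (32/27, -1/9)
2·[DHP] = -2/9, 2·[UPD] = 4/27
[DHP]:[UPD] = -2/9:4/27 = -3/2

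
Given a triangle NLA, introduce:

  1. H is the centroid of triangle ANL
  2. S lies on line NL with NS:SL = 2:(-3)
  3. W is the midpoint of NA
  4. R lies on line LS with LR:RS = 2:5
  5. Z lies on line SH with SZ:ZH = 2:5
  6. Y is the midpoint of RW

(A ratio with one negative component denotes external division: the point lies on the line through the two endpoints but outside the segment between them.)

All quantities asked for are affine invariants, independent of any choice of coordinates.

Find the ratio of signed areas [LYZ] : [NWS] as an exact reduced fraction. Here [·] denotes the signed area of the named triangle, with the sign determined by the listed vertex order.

Assign N = (0, 0), L = (1, 0), A = (0, 1) — the answer is frame-independent, so this choice is without loss of generality.
1. H is the centroid of triangle ANL ⇒ H = (1/3, 1/3)
2. S lies on line NL with NS:SL = 2:(-3) ⇒ S = (-2, 0)
3. W is the midpoint of NA ⇒ W = (0, 1/2)
4. R lies on line LS with LR:RS = 2:5 ⇒ R = (1/7, 0)
5. Z lies on line SH with SZ:ZH = 2:5 ⇒ Z = (-4/3, 2/21)
6. Y is the midpoint of RW ⇒ Y = (1/14, 1/4)
2·[LYZ] = 97/196, 2·[NWS] = 1
[LYZ]:[NWS] = 97/196:1 = 97/196

[LYZ]:[NWS] = 97/196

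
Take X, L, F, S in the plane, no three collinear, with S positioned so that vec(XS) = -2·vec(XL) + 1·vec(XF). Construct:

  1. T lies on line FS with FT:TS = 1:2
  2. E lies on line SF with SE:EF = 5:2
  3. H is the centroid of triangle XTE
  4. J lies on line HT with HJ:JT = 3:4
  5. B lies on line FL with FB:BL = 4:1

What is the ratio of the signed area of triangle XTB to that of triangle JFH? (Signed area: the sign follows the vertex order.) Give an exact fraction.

[XTB]:[JFH] = 49/5

Set X = (0, 0), L = (1, 0), F = (0, 1), S = (-2, 1); any affine frame gives the same invariant.
1. T lies on line FS with FT:TS = 1:2 ⇒ T = (-2/3, 1)
2. E lies on line SF with SE:EF = 5:2 ⇒ E = (-4/7, 1)
3. H is the centroid of triangle XTE ⇒ H = (-26/63, 2/3)
4. J lies on line HT with HJ:JT = 3:4 ⇒ J = (-230/441, 17/21)
5. B lies on line FL with FB:BL = 4:1 ⇒ B = (4/5, 1/5)
2·[XTB] = -14/15, 2·[JFH] = -2/21
[XTB]:[JFH] = -14/15:-2/21 = 49/5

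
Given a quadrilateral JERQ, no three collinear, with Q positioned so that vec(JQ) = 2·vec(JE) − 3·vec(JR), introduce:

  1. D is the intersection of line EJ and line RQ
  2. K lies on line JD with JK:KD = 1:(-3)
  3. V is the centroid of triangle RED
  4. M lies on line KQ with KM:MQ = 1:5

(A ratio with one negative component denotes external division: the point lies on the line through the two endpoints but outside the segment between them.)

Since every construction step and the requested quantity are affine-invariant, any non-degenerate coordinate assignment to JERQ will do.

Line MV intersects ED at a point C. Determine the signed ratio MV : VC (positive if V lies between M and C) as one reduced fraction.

Set J = (0, 0), E = (1, 0), R = (0, 1), Q = (2, -3); any affine frame gives the same invariant.
1. D is the intersection of line EJ and line RQ ⇒ D = (1/2, 0)
2. K lies on line JD with JK:KD = 1:(-3) ⇒ K = (-1/4, 0)
3. V is the centroid of triangle RED ⇒ V = (1/2, 1/3)
4. M lies on line KQ with KM:MQ = 1:5 ⇒ M = (1/8, -1/2)
line MV meets ED at C = (7/20, 0)
V = M + t·(C−M) with t = 5/3, so MV:VC = 5/3:-2/3

MV:VC = -5/2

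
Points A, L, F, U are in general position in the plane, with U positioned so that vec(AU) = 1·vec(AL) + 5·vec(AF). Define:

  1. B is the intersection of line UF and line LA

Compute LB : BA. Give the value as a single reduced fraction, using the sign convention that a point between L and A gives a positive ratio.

Choose coordinates A = (0, 0), L = (1, 0), F = (0, 1), U = (1, 5).
1. B is the intersection of line UF and line LA ⇒ B = (-1/4, 0)
B = L + t·(A−L) with t = 5/4, so LB:BA = t:(1−t) = 5/4:-1/4

LB:BA = -5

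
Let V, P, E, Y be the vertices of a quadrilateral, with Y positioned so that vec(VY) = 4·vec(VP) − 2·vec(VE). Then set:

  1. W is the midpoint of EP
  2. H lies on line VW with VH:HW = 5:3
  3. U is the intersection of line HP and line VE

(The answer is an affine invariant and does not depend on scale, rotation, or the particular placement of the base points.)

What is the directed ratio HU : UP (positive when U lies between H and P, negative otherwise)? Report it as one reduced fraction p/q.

Work in coordinates with V = (0, 0), P = (1, 0), E = (0, 1), Y = (4, -2).
1. W is the midpoint of EP ⇒ W = (1/2, 1/2)
2. H lies on line VW with VH:HW = 5:3 ⇒ H = (5/16, 5/16)
3. U is the intersection of line HP and line VE ⇒ U = (0, 5/11)
U = H + t·(P−H) with t = -5/11, so HU:UP = t:(1−t) = -5/11:16/11

HU:UP = -5/16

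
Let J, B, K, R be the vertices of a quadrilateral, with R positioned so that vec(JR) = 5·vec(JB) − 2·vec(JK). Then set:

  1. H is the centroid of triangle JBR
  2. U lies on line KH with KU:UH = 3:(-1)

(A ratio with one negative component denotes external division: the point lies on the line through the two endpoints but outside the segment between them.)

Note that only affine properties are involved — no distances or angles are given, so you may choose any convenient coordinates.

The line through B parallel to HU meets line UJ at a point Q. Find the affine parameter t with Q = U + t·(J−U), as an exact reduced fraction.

Assign J = (0, 0), B = (1, 0), K = (0, 1), R = (5, -2) — the answer is frame-independent, so this choice is without loss of generality.
1. H is the centroid of triangle JBR ⇒ H = (2, -2/3)
2. U lies on line KH with KU:UH = 3:(-1) ⇒ U = (3, -3/2)
through B parallel to HU: direction (1, -5/6); meets UJ at Q = (5/2, -5/4)
Q = U + t·(J−U) with t = 1/6

t = 1/6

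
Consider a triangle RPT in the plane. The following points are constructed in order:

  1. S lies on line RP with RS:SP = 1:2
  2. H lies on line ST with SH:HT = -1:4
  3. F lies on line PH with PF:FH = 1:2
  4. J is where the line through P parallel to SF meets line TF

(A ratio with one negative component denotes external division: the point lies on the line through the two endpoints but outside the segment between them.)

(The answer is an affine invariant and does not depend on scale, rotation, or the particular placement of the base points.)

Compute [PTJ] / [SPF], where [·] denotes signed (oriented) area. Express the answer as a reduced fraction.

[PTJ]:[SPF] = -10/3

Work in coordinates with R = (0, 0), P = (1, 0), T = (0, 1).
1. S lies on line RP with RS:SP = 1:2 ⇒ S = (1/3, 0)
2. H lies on line ST with SH:HT = -1:4 ⇒ H = (4/9, -1/3)
3. F lies on line PH with PF:FH = 1:2 ⇒ F = (22/27, -1/9)
4. J is where the line through P parallel to SF meets line TF ⇒ J = (55/81, 2/27)
2·[PTJ] = 20/81, 2·[SPF] = -2/27
[PTJ]:[SPF] = 20/81:-2/27 = -10/3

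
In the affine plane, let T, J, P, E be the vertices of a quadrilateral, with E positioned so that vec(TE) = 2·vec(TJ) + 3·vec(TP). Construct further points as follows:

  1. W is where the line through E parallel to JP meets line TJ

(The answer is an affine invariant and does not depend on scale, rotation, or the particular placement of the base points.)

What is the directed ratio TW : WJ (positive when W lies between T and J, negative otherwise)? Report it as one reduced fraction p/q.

Assign T = (0, 0), J = (1, 0), P = (0, 1), E = (2, 3) — the answer is frame-independent, so this choice is without loss of generality.
1. W is where the line through E parallel to JP meets line TJ ⇒ W = (5, 0)
W = T + t·(J−T) with t = 5, so TW:WJ = t:(1−t) = 5:-4

TW:WJ = -5/4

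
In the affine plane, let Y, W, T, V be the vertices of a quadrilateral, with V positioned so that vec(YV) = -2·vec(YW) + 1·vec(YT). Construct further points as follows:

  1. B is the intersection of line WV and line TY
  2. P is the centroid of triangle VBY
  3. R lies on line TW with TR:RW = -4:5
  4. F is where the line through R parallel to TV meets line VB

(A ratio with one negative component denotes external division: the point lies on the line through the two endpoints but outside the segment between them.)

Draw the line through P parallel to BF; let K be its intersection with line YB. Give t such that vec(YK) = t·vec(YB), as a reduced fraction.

t = 2/3

Work in coordinates with Y = (0, 0), W = (1, 0), T = (0, 1), V = (-2, 1).
1. B is the intersection of line WV and line TY ⇒ B = (0, 1/3)
2. P is the centroid of triangle VBY ⇒ P = (-2/3, 4/9)
3. R lies on line TW with TR:RW = -4:5 ⇒ R = (-4, 5)
4. F is where the line through R parallel to TV meets line VB ⇒ F = (-14, 5)
through P parallel to BF: direction (-14, 14/3); meets YB at K = (0, 2/9)
K = Y + t·(B−Y) with t = 2/3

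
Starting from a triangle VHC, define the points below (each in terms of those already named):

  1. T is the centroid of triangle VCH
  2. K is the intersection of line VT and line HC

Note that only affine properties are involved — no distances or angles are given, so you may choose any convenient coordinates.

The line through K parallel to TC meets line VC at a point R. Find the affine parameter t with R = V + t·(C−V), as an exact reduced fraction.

Set V = (0, 0), H = (1, 0), C = (0, 1); any affine frame gives the same invariant.
1. T is the centroid of triangle VCH ⇒ T = (1/3, 1/3)
2. K is the intersection of line VT and line HC ⇒ K = (1/2, 1/2)
through K parallel to TC: direction (-1/3, 2/3); meets VC at R = (0, 3/2)
R = V + t·(C−V) with t = 3/2

t = 3/2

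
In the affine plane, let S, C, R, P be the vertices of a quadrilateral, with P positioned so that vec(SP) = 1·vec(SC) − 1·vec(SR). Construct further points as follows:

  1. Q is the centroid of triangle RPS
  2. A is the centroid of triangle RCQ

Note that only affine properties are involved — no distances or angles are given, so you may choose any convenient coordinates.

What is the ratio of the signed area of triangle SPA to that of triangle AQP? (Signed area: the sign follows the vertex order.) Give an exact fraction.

[SPA]:[AQP] = 7/3

Assign S = (0, 0), C = (1, 0), R = (0, 1), P = (1, -1) — the answer is frame-independent, so this choice is without loss of generality.
1. Q is the centroid of triangle RPS ⇒ Q = (1/3, 0)
2. A is the centroid of triangle RCQ ⇒ A = (4/9, 1/3)
2·[SPA] = 7/9, 2·[AQP] = 1/3
[SPA]:[AQP] = 7/9:1/3 = 7/3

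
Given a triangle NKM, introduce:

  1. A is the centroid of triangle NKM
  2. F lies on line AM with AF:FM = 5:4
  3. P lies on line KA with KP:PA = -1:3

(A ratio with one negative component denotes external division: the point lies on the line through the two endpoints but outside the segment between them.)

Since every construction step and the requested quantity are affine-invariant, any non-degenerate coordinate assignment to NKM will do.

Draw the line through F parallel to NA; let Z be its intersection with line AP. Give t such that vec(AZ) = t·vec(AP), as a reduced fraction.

Set N = (0, 0), K = (1, 0), M = (0, 1); any affine frame gives the same invariant.
1. A is the centroid of triangle NKM ⇒ A = (1/3, 1/3)
2. F lies on line AM with AF:FM = 5:4 ⇒ F = (4/27, 19/27)
3. P lies on line KA with KP:PA = -1:3 ⇒ P = (4/3, -1/6)
through F parallel to NA: direction (1/3, 1/3); meets AP at Z = (-1/27, 14/27)
Z = A + t·(P−A) with t = -10/27

t = -10/27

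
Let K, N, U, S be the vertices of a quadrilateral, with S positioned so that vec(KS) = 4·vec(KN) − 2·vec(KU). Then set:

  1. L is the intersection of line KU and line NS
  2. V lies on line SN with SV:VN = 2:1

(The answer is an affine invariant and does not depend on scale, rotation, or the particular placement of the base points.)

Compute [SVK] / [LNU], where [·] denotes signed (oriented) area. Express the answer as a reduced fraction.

[SVK]:[LNU] = 4

Work in coordinates with K = (0, 0), N = (1, 0), U = (0, 1), S = (4, -2).
1. L is the intersection of line KU and line NS ⇒ L = (0, 2/3)
2. V lies on line SN with SV:VN = 2:1 ⇒ V = (2, -2/3)
2·[SVK] = 4/3, 2·[LNU] = 1/3
[SVK]:[LNU] = 4/3:1/3 = 4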